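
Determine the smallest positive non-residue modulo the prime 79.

3

(2/79) = +1, so 2 is a residue.
(3/79) = −1, so 3 is the smallest positive non-residue mod 79.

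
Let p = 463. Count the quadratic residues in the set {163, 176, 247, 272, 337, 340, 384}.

4

(163/463) = +1 → QR.
(176/463) = -1 → non-residue.
(247/463) = +1 → QR.
(272/463) = +1 → QR.
(337/463) = +1 → QR.
(340/463) = -1 → non-residue.
(384/463) = -1 → non-residue.
Total quadratic residues among the 7: 4.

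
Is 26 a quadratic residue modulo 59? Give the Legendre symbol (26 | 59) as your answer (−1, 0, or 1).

1

Euler's criterion: (26/59) ≡ 26^29 (mod 59).
26^2 ≡ 27 (mod 59)
26^4 ≡ 21 (mod 59)
26^8 ≡ 28 (mod 59)
26^16 ≡ 17 (mod 59)
26^29 = 26^(16+8+4+1) ≡ 1 (mod 59).
Result is 1, so (26/59) = 1.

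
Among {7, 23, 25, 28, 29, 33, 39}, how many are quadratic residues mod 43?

(7/43) = -1 → non-residue.
(23/43) = +1 → QR.
(25/43) = +1 → QR.
(28/43) = -1 → non-residue.
(29/43) = -1 → non-residue.
(33/43) = -1 → non-residue.
(39/43) = -1 → non-residue.
Total quadratic residues among the 7: 2.

2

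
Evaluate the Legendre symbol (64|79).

Euler's criterion: (64/79) ≡ 64^39 (mod 79).
64^2 ≡ 67 (mod 79)
64^4 ≡ 65 (mod 79)
64^8 ≡ 38 (mod 79)
64^16 ≡ 22 (mod 79)
64^32 ≡ 10 (mod 79)
64^39 = 64^(32+4+2+1) ≡ 1 (mod 79).
Result is 1, so (64/79) = 1.

1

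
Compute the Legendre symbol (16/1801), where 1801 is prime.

Pull out 2^4: since 1801 ≡ 1 (mod 8), (2/1801) = +1, so (2/1801)^4 = +1.
Reached (1/1801) = 1. Collecting the sign flips along the way, the symbol is +1.

1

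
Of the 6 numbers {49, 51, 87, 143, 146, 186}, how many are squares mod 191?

2

(49/191) = +1 → QR.
(51/191) = +1 → QR.
(87/191) = -1 → non-residue.
(143/191) = -1 → non-residue.
(146/191) = -1 → non-residue.
(186/191) = -1 → non-residue.
Total quadratic residues among the 6: 2.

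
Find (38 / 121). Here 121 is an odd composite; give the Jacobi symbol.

1

Pull out 2: since 121 ≡ 1 (mod 8), (2/121) = +1.
Reciprocity: 19 ≡ 3 and 121 ≡ 1 (mod 4), so (19/121) = +(121/19).
Reduce top mod 19: now compute (7/19).
Reciprocity: 7 ≡ 3 and 19 ≡ 3 (mod 4), so (7/19) = −(19/7).
Reduce top mod 7: now compute (5/7).
Reciprocity: 5 ≡ 1 and 7 ≡ 3 (mod 4), so (5/7) = +(7/5).
Reduce top mod 5: now compute (2/5).
Pull out 2: since 5 ≡ 5 (mod 8), (2/5) = -1.
Reached (1/5) = 1. Collecting the sign flips along the way, the symbol is +1.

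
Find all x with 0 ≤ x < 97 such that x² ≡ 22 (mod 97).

97 ≡ 1 (mod 4), so we find a root by search.
Trying successive values, 33² = 1089 ≡ 22 (mod 97). The other root is 97 − 33 = 64.

33, 64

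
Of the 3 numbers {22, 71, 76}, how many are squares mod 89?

(22/89) = +1 → QR.
(71/89) = +1 → QR.
(76/89) = -1 → non-residue.
Total quadratic residues among the 3: 2.

2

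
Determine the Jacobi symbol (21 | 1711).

-1

Reciprocity: 21 ≡ 1 and 1711 ≡ 3 (mod 4), so (21/1711) = +(1711/21).
Reduce top mod 21: now compute (10/21).
Pull out 2: since 21 ≡ 5 (mod 8), (2/21) = -1.
Reciprocity: 5 ≡ 1 and 21 ≡ 1 (mod 4), so (5/21) = +(21/5).
Reduce top mod 5: now compute (1/5).
Reached (1/5) = 1. Collecting the sign flips along the way, the symbol is -1.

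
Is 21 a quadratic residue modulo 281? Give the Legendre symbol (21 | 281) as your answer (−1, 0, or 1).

Euler's criterion: (21/281) ≡ 21^140 (mod 281).
21^2 ≡ 160 (mod 281)
21^4 ≡ 29 (mod 281)
21^8 ≡ 279 (mod 281)
21^16 ≡ 4 (mod 281)
21^32 ≡ 16 (mod 281)
21^64 ≡ 256 (mod 281)
21^128 ≡ 63 (mod 281)
21^140 = 21^(128+8+4) ≡ 280 (mod 281).
Result is 280 ≡ −1, so (21/281) = −1.

-1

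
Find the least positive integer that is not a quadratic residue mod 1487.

5

(2/1487) = +1, so 2 is a residue.
(3/1487) = +1, so 3 is a residue.
(4/1487) = +1, so 4 is a residue.
(5/1487) = −1, so 5 is the smallest positive non-residue mod 1487.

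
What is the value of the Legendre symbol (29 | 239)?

Reciprocity: 29 ≡ 1 and 239 ≡ 3 (mod 4), so (29/239) = +(239/29).
Reduce top mod 29: now compute (7/29).
Reciprocity: 7 ≡ 3 and 29 ≡ 1 (mod 4), so (7/29) = +(29/7).
Reduce top mod 7: now compute (1/7).
Reached (1/7) = 1. Collecting the sign flips along the way, the symbol is +1.

1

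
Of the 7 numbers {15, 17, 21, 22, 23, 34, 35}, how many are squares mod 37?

2

(15/37) = -1 → non-residue.
(17/37) = -1 → non-residue.
(21/37) = +1 → QR.
(22/37) = -1 → non-residue.
(23/37) = -1 → non-residue.
(34/37) = +1 → QR.
(35/37) = -1 → non-residue.
Total quadratic residues among the 7: 2.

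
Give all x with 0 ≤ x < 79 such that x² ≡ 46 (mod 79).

Since 79 ≡ 3 (mod 4), a square root of 46 is 46^((79+1)/4) = 46^20 mod 79.
Repeated squaring: 46^2≡62, 46^4≡52, 46^8≡18, 46^16≡8 (mod 79).
46^20 = 46^(16+4) ≡ 21 (mod 79).
Check: 21² = 441 ≡ 46 (mod 79). The two roots are 21 and 58.

21, 58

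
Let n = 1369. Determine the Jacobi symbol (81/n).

1

Reciprocity: 81 ≡ 1 and 1369 ≡ 1 (mod 4), so (81/1369) = +(1369/81).
Reduce top mod 81: now compute (73/81).
Reciprocity: 73 ≡ 1 and 81 ≡ 1 (mod 4), so (73/81) = +(81/73).
Reduce top mod 73: now compute (8/73).
Pull out 2^3: since 73 ≡ 1 (mod 8), (2/73) = +1, so (2/73)^3 = +1.
Reached (1/73) = 1. Collecting the sign flips along the way, the symbol is +1.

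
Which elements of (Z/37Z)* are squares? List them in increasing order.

Square k = 1,…,18 (k and 37−k give the same square):
1²=1, 2²=4, 3²=9, 4²=16, 5²=25, 6²=36, 7²≡12, 8²≡27, 9²≡7, 10²≡26, 11²≡10, 12²≡33, 13²≡21, 14²≡11, 15²≡3, 16²≡34, 17²≡30, 18²≡28 (mod 37).
So the quadratic residues mod 37 are {1, 3, 4, 7, 9, 10, 11, 12, 16, 21, 25, 26, 27, 28, 30, 33, 34, 36}.

1,3,4,7,9,10,11,12,16,21,25,26,27,28,30,33,34,36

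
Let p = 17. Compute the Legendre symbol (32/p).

1

Euler's criterion: (32/17) ≡ 15^8 (mod 17).
15^2 ≡ 4 (mod 17)
15^4 ≡ 16 (mod 17)
15^8 ≡ 1 (mod 17)
15^8 = 15^(8) ≡ 1 (mod 17).
Result is 1, so (32/17) = 1.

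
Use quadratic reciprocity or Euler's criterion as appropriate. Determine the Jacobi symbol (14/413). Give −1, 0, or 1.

0

Pull out 2: since 413 ≡ 5 (mod 8), (2/413) = -1.
Reciprocity: 7 ≡ 3 and 413 ≡ 1 (mod 4), so (7/413) = +(413/7).
Reduce top mod 7: now compute (0/7).
Top reduces to 0: gcd > 1, so the symbol is 0.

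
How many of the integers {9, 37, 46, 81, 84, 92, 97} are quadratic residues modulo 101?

(9/101) = +1 → QR.
(37/101) = +1 → QR.
(46/101) = -1 → non-residue.
(81/101) = +1 → QR.
(84/101) = +1 → QR.
(92/101) = +1 → QR.
(97/101) = +1 → QR.
Total quadratic residues among the 7: 6.

6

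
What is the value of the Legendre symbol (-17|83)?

Euler's criterion: (-17/83) ≡ 66^41 (mod 83).
66^2 ≡ 40 (mod 83)
66^4 ≡ 23 (mod 83)
66^8 ≡ 31 (mod 83)
66^16 ≡ 48 (mod 83)
66^32 ≡ 63 (mod 83)
66^41 = 66^(32+8+1) ≡ 82 (mod 83).
Result is 82 ≡ −1, so (-17/83) = −1.

-1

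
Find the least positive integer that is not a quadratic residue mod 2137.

(2/2137) = +1, so 2 is a residue.
(3/2137) = +1, so 3 is a residue.
(4/2137) = +1, so 4 is a residue.
(5/2137) = −1, so 5 is the smallest positive non-residue mod 2137.

5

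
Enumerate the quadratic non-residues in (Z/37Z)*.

2, 5, 6, 8, 13, 14, 15, 17, 18, 19, 20, 22, 23, 24, 29, 31, 32, 35

Square k = 1,…,18 (k and 37−k give the same square):
1²=1, 2²=4, 3²=9, 4²=16, 5²=25, 6²=36, 7²≡12, 8²≡27, 9²≡7, 10²≡26, 11²≡10, 12²≡33, 13²≡21, 14²≡11, 15²≡3, 16²≡34, 17²≡30, 18²≡28 (mod 37).
The residues are {1, 3, 4, 7, 9, 10, 11, 12, 16, 21, 25, 26, 27, 28, 30, 33, 34, 36}; the non-residues are the remaining 18 nonzero classes.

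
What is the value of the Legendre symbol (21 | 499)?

1

Reciprocity: 21 ≡ 1 and 499 ≡ 3 (mod 4), so (21/499) = +(499/21).
Reduce top mod 21: now compute (16/21).
Pull out 2^4: since 21 ≡ 5 (mod 8), (2/21) = -1, so (2/21)^4 = +1.
Reached (1/21) = 1. Collecting the sign flips along the way, the symbol is +1.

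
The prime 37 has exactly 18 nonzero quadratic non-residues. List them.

Square k = 1,…,18 (k and 37−k give the same square):
1²=1, 2²=4, 3²=9, 4²=16, 5²=25, 6²=36, 7²≡12, 8²≡27, 9²≡7, 10²≡26, 11²≡10, 12²≡33, 13²≡21, 14²≡11, 15²≡3, 16²≡34, 17²≡30, 18²≡28 (mod 37).
The residues are {1, 3, 4, 7, 9, 10, 11, 12, 16, 21, 25, 26, 27, 28, 30, 33, 34, 36}; the non-residues are the remaining 18 nonzero classes.

2 5 6 8 13 14 15 17 18 19 20 22 23 24 29 31 32 35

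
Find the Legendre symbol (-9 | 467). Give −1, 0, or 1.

-1

First reduce: -9 ≡ 458 (mod 467).
Pull out 2: since 467 ≡ 3 (mod 8), (2/467) = -1.
Reciprocity: 229 ≡ 1 and 467 ≡ 3 (mod 4), so (229/467) = +(467/229).
Reduce top mod 229: now compute (9/229).
Reciprocity: 9 ≡ 1 and 229 ≡ 1 (mod 4), so (9/229) = +(229/9).
Reduce top mod 9: now compute (4/9).
Pull out 2^2: since 9 ≡ 1 (mod 8), (2/9) = +1, so (2/9)^2 = +1.
Reached (1/9) = 1. Collecting the sign flips along the way, the symbol is -1.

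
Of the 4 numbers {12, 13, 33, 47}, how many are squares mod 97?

(12/97) = +1 → QR.
(13/97) = -1 → non-residue.
(33/97) = +1 → QR.
(47/97) = +1 → QR.
Total quadratic residues among the 4: 3.

3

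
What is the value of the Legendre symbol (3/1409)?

-1

Reciprocity: 3 ≡ 3 and 1409 ≡ 1 (mod 4), so (3/1409) = +(1409/3).
Reduce top mod 3: now compute (2/3).
Pull out 2: since 3 ≡ 3 (mod 8), (2/3) = -1.
Reached (1/3) = 1. Collecting the sign flips along the way, the symbol is -1.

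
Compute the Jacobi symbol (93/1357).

-1

Reciprocity: 93 ≡ 1 and 1357 ≡ 1 (mod 4), so (93/1357) = +(1357/93).
Reduce top mod 93: now compute (55/93).
Reciprocity: 55 ≡ 3 and 93 ≡ 1 (mod 4), so (55/93) = +(93/55).
Reduce top mod 55: now compute (38/55).
Pull out 2: since 55 ≡ 7 (mod 8), (2/55) = +1.
Reciprocity: 19 ≡ 3 and 55 ≡ 3 (mod 4), so (19/55) = −(55/19).
Reduce top mod 19: now compute (17/19).
Reciprocity: 17 ≡ 1 and 19 ≡ 3 (mod 4), so (17/19) = +(19/17).
Reduce top mod 17: now compute (2/17).
Pull out 2: since 17 ≡ 1 (mod 8), (2/17) = +1.
Reached (1/17) = 1. Collecting the sign flips along the way, the symbol is -1.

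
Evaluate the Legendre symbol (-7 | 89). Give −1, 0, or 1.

Euler's criterion: (-7/89) ≡ 82^44 (mod 89).
82^2 ≡ 49 (mod 89)
82^4 ≡ 87 (mod 89)
82^8 ≡ 4 (mod 89)
82^16 ≡ 16 (mod 89)
82^32 ≡ 78 (mod 89)
82^44 = 82^(32+8+4) ≡ 88 (mod 89).
Result is 88 ≡ −1, so (-7/89) = −1.

-1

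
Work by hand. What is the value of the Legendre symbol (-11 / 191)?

Euler's criterion: (-11/191) ≡ 180^95 (mod 191).
180^2 ≡ 121 (mod 191)
180^4 ≡ 125 (mod 191)
180^8 ≡ 154 (mod 191)
180^16 ≡ 32 (mod 191)
180^32 ≡ 69 (mod 191)
180^64 ≡ 177 (mod 191)
180^95 = 180^(64+16+8+4+2+1) ≡ 1 (mod 191).
Result is 1, so (-11/191) = 1.

1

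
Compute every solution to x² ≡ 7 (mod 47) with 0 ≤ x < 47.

Since 47 ≡ 3 (mod 4), a square root of 7 is 7^((47+1)/4) = 7^12 mod 47.
Repeated squaring: 7^2≡2, 7^4≡4, 7^8≡16 (mod 47).
7^12 = 7^(8+4) ≡ 17 (mod 47).
Check: 17² = 289 ≡ 7 (mod 47). The two roots are 17 and 30.

17, 30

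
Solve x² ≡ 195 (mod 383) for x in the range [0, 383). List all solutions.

Since 383 ≡ 3 (mod 4), a square root of 195 is 195^((383+1)/4) = 195^96 mod 383.
Repeated squaring: 195^2≡108, 195^4≡174, 195^8≡19, 195^16≡361, 195^32≡101, 195^64≡243 (mod 383).
195^96 = 195^(64+32) ≡ 31 (mod 383).
Check: 31² = 961 ≡ 195 (mod 383). The two roots are 31 and 352.

31, 352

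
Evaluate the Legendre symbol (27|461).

-1

Euler's criterion: (27/461) ≡ 27^230 (mod 461).
27^2 ≡ 268 (mod 461)
27^4 ≡ 369 (mod 461)
27^8 ≡ 166 (mod 461)
27^16 ≡ 357 (mod 461)
27^32 ≡ 213 (mod 461)
27^64 ≡ 191 (mod 461)
27^128 ≡ 62 (mod 461)
27^230 = 27^(128+64+32+4+2) ≡ 460 (mod 461).
Result is 460 ≡ −1, so (27/461) = −1.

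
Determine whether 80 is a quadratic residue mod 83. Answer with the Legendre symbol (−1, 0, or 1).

Pull out 2^4: since 83 ≡ 3 (mod 8), (2/83) = -1, so (2/83)^4 = +1.
Reciprocity: 5 ≡ 1 and 83 ≡ 3 (mod 4), so (5/83) = +(83/5).
Reduce top mod 5: now compute (3/5).
Reciprocity: 3 ≡ 3 and 5 ≡ 1 (mod 4), so (3/5) = +(5/3).
Reduce top mod 3: now compute (2/3).
Pull out 2: since 3 ≡ 3 (mod 8), (2/3) = -1.
Reached (1/3) = 1. Collecting the sign flips along the way, the symbol is -1.

-1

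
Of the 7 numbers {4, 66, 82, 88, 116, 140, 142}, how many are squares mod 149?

6

(4/149) = +1 → QR.
(66/149) = -1 → non-residue.
(82/149) = +1 → QR.
(88/149) = +1 → QR.
(116/149) = +1 → QR.
(140/149) = +1 → QR.
(142/149) = +1 → QR.
Total quadratic residues among the 7: 6.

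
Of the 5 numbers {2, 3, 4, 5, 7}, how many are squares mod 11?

(2/11) = -1 → non-residue.
(3/11) = +1 → QR.
(4/11) = +1 → QR.
(5/11) = +1 → QR.
(7/11) = -1 → non-residue.
Total quadratic residues among the 5: 3.

3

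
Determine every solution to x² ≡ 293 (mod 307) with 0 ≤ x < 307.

Since 307 ≡ 3 (mod 4), a square root of 293 is 293^((307+1)/4) = 293^77 mod 307.
Repeated squaring: 293^2≡196, 293^4≡41, 293^8≡146, 293^16≡133, 293^32≡190, 293^64≡181 (mod 307).
293^77 = 293^(64+8+4+1) ≡ 39 (mod 307).
Check: 39² = 1521 ≡ 293 (mod 307). The two roots are 39 and 268.

39, 268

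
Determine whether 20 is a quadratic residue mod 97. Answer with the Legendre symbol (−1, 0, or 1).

Pull out 2^2: since 97 ≡ 1 (mod 8), (2/97) = +1, so (2/97)^2 = +1.
Reciprocity: 5 ≡ 1 and 97 ≡ 1 (mod 4), so (5/97) = +(97/5).
Reduce top mod 5: now compute (2/5).
Pull out 2: since 5 ≡ 5 (mod 8), (2/5) = -1.
Reached (1/5) = 1. Collecting the sign flips along the way, the symbol is -1.

-1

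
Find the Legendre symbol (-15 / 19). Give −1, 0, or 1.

1

First reduce: -15 ≡ 4 (mod 19).
Pull out 2^2: since 19 ≡ 3 (mod 8), (2/19) = -1, so (2/19)^2 = +1.
Reached (1/19) = 1. Collecting the sign flips along the way, the symbol is +1.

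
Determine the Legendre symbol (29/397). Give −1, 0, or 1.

Reciprocity: 29 ≡ 1 and 397 ≡ 1 (mod 4), so (29/397) = +(397/29).
Reduce top mod 29: now compute (20/29).
Pull out 2^2: since 29 ≡ 5 (mod 8), (2/29) = -1, so (2/29)^2 = +1.
Reciprocity: 5 ≡ 1 and 29 ≡ 1 (mod 4), so (5/29) = +(29/5).
Reduce top mod 5: now compute (4/5).
Pull out 2^2: since 5 ≡ 5 (mod 8), (2/5) = -1, so (2/5)^2 = +1.
Reached (1/5) = 1. Collecting the sign flips along the way, the symbol is +1.

1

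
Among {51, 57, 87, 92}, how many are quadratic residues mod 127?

1

(51/127) = -1 → non-residue.
(57/127) = -1 → non-residue.
(87/127) = +1 → QR.
(92/127) = -1 → non-residue.
Total quadratic residues among the 4: 1.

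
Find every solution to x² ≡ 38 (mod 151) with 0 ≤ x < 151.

Since 151 ≡ 3 (mod 4), a square root of 38 is 38^((151+1)/4) = 38^38 mod 151.
Repeated squaring: 38^2≡85, 38^4≡128, 38^8≡76, 38^16≡38, 38^32≡85 (mod 151).
38^38 = 38^(32+4+2) ≡ 76 (mod 151).
Check: 76² = 5776 ≡ 38 (mod 151). The two roots are 75 and 76.

75, 76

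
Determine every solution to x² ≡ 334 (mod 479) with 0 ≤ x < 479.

Since 479 ≡ 3 (mod 4), a square root of 334 is 334^((479+1)/4) = 334^120 mod 479.
Repeated squaring: 334^2≡428, 334^4≡206, 334^8≡284, 334^16≡184, 334^32≡326, 334^64≡417 (mod 479).
334^120 = 334^(64+32+16+8) ≡ 81 (mod 479).
Check: 81² = 6561 ≡ 334 (mod 479). The two roots are 81 and 398.

81, 398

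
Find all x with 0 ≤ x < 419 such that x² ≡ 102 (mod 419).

85, 334

Since 419 ≡ 3 (mod 4), a square root of 102 is 102^((419+1)/4) = 102^105 mod 419.
Repeated squaring: 102^2≡348, 102^4≡13, 102^8≡169, 102^16≡69, 102^32≡152, 102^64≡59 (mod 419).
102^105 = 102^(64+32+8+1) ≡ 334 (mod 419).
Check: 334² = 111556 ≡ 102 (mod 419). The two roots are 85 and 334.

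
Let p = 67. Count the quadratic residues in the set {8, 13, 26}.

(8/67) = -1 → non-residue.
(13/67) = -1 → non-residue.
(26/67) = +1 → QR.
Total quadratic residues among the 3: 1.

1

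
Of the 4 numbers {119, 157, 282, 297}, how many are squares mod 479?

1

(119/479) = -1 → non-residue.
(157/479) = -1 → non-residue.
(282/479) = -1 → non-residue.
(297/479) = +1 → QR.
Total quadratic residues among the 4: 1.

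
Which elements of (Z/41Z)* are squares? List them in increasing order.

Square k = 1,…,20 (k and 41−k give the same square):
1²=1, 2²=4, 3²=9, 4²=16, 5²=25, 6²=36, 7²≡8, 8²≡23, 9²≡40, 10²≡18, 11²≡39, 12²≡21, 13²≡5, 14²≡32, 15²≡20, 16²≡10, 17²≡2, 18²≡37, 19²≡33, 20²≡31 (mod 41).
So the quadratic residues mod 41 are {1, 2, 4, 5, 8, 9, 10, 16, 18, 20, 21, 23, 25, 31, 32, 33, 36, 37, 39, 40}.

1 2 4 5 8 9 10 16 18 20 21 23 25 31 32 33 36 37 39 40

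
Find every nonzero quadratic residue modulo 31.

Square k = 1,…,15 (k and 31−k give the same square):
1²=1, 2²=4, 3²=9, 4²=16, 5²=25, 6²≡5, 7²≡18, 8²≡2, 9²≡19, 10²≡7, 11²≡28, 12²≡20, 13²≡14, 14²≡10, 15²≡8 (mod 31).
So the quadratic residues mod 31 are {1, 2, 4, 5, 7, 8, 9, 10, 14, 16, 18, 19, 20, 25, 28}.

1, 2, 4, 5, 7, 8, 9, 10, 14, 16, 18, 19, 20, 25, 28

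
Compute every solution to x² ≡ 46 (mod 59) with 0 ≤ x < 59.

20, 39

Since 59 ≡ 3 (mod 4), a square root of 46 is 46^((59+1)/4) = 46^15 mod 59.
Repeated squaring: 46^2≡51, 46^4≡5, 46^8≡25 (mod 59).
46^15 = 46^(8+4+2+1) ≡ 20 (mod 59).
Check: 20² = 400 ≡ 46 (mod 59). The two roots are 20 and 39.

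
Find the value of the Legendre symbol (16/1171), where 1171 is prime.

1

Euler's criterion: (16/1171) ≡ 16^585 (mod 1171).
16^2 ≡ 256 (mod 1171)
16^4 ≡ 1131 (mod 1171)
16^8 ≡ 429 (mod 1171)
16^16 ≡ 194 (mod 1171)
16^32 ≡ 164 (mod 1171)
16^64 ≡ 1134 (mod 1171)
16^128 ≡ 198 (mod 1171)
16^256 ≡ 561 (mod 1171)
16^512 ≡ 893 (mod 1171)
16^585 = 16^(512+64+8+1) ≡ 1 (mod 1171).
Result is 1, so (16/1171) = 1.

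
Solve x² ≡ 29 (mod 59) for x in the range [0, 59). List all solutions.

Since 59 ≡ 3 (mod 4), a square root of 29 is 29^((59+1)/4) = 29^15 mod 59.
Repeated squaring: 29^2≡15, 29^4≡48, 29^8≡3 (mod 59).
29^15 = 29^(8+4+2+1) ≡ 41 (mod 59).
Check: 41² = 1681 ≡ 29 (mod 59). The two roots are 18 and 41.

18, 41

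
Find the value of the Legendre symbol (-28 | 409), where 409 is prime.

-1

Euler's criterion: (-28/409) ≡ 381^204 (mod 409).
381^2 ≡ 375 (mod 409)
381^4 ≡ 338 (mod 409)
381^8 ≡ 133 (mod 409)
381^16 ≡ 102 (mod 409)
381^32 ≡ 179 (mod 409)
381^64 ≡ 139 (mod 409)
381^128 ≡ 98 (mod 409)
381^204 = 381^(128+64+8+4) ≡ 408 (mod 409).
Result is 408 ≡ −1, so (-28/409) = −1.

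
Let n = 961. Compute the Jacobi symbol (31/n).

0

Reciprocity: 31 ≡ 3 and 961 ≡ 1 (mod 4), so (31/961) = +(961/31).
Reduce top mod 31: now compute (0/31).
Top reduces to 0: gcd > 1, so the symbol is 0.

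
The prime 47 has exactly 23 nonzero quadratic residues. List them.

Square k = 1,…,23 (k and 47−k give the same square):
1²=1, 2²=4, 3²=9, 4²=16, 5²=25, 6²=36, 7²≡2, 8²≡17, 9²≡34, 10²≡6, 11²≡27, 12²≡3, 13²≡28, 14²≡8, 15²≡37, 16²≡21, 17²≡7, 18²≡42, 19²≡32, 20²≡24, 21²≡18, 22²≡14, 23²≡12 (mod 47).
So the quadratic residues mod 47 are {1, 2, 3, 4, 6, 7, 8, 9, 12, 14, 16, 17, 18, 21, 24, 25, 27, 28, 32, 34, 36, 37, 42}.

1 2 3 4 6 7 8 9 12 14 16 17 18 21 24 25 27 28 32 34 36 37 42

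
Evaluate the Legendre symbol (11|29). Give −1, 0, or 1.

Reciprocity: 11 ≡ 3 and 29 ≡ 1 (mod 4), so (11/29) = +(29/11).
Reduce top mod 11: now compute (7/11).
Reciprocity: 7 ≡ 3 and 11 ≡ 3 (mod 4), so (7/11) = −(11/7).
Reduce top mod 7: now compute (4/7).
Pull out 2^2: since 7 ≡ 7 (mod 8), (2/7) = +1, so (2/7)^2 = +1.
Reached (1/7) = 1. Collecting the sign flips along the way, the symbol is -1.

-1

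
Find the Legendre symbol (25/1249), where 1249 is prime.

1

Reciprocity: 25 ≡ 1 and 1249 ≡ 1 (mod 4), so (25/1249) = +(1249/25).
Reduce top mod 25: now compute (24/25).
Pull out 2^3: since 25 ≡ 1 (mod 8), (2/25) = +1, so (2/25)^3 = +1.
Reciprocity: 3 ≡ 3 and 25 ≡ 1 (mod 4), so (3/25) = +(25/3).
Reduce top mod 3: now compute (1/3).
Reached (1/3) = 1. Collecting the sign flips along the way, the symbol is +1.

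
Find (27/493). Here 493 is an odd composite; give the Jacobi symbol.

1

Reciprocity: 27 ≡ 3 and 493 ≡ 1 (mod 4), so (27/493) = +(493/27).
Reduce top mod 27: now compute (7/27).
Reciprocity: 7 ≡ 3 and 27 ≡ 3 (mod 4), so (7/27) = −(27/7).
Reduce top mod 7: now compute (6/7).
Pull out 2: since 7 ≡ 7 (mod 8), (2/7) = +1.
Reciprocity: 3 ≡ 3 and 7 ≡ 3 (mod 4), so (3/7) = −(7/3).
Reduce top mod 3: now compute (1/3).
Reached (1/3) = 1. Collecting the sign flips along the way, the symbol is +1.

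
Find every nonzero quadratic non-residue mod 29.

Square k = 1,…,14 (k and 29−k give the same square):
1²=1, 2²=4, 3²=9, 4²=16, 5²=25, 6²≡7, 7²≡20, 8²≡6, 9²≡23, 10²≡13, 11²≡5, 12²≡28, 13²≡24, 14²≡22 (mod 29).
The residues are {1, 4, 5, 6, 7, 9, 13, 16, 20, 22, 23, 24, 25, 28}; the non-residues are the remaining 14 nonzero classes.

2, 3, 8, 10, 11, 12, 14, 15, 17, 18, 19, 21, 26, 27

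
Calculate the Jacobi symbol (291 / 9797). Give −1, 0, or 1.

Reciprocity: 291 ≡ 3 and 9797 ≡ 1 (mod 4), so (291/9797) = +(9797/291).
Reduce top mod 291: now compute (194/291).
Pull out 2: since 291 ≡ 3 (mod 8), (2/291) = -1.
Reciprocity: 97 ≡ 1 and 291 ≡ 3 (mod 4), so (97/291) = +(291/97).
Reduce top mod 97: now compute (0/97).
Top reduces to 0: gcd > 1, so the symbol is 0.

0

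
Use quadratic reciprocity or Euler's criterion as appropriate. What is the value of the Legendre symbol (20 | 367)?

-1

Euler's criterion: (20/367) ≡ 20^183 (mod 367).
20^2 ≡ 33 (mod 367)
20^4 ≡ 355 (mod 367)
20^8 ≡ 144 (mod 367)
20^16 ≡ 184 (mod 367)
20^32 ≡ 92 (mod 367)
20^64 ≡ 23 (mod 367)
20^128 ≡ 162 (mod 367)
20^183 = 20^(128+32+16+4+2+1) ≡ 366 (mod 367).
Result is 366 ≡ −1, so (20/367) = −1.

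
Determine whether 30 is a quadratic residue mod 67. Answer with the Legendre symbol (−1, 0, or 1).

-1

Euler's criterion: (30/67) ≡ 30^33 (mod 67).
30^2 ≡ 29 (mod 67)
30^4 ≡ 37 (mod 67)
30^8 ≡ 29 (mod 67)
30^16 ≡ 37 (mod 67)
30^32 ≡ 29 (mod 67)
30^33 = 30^(32+1) ≡ 66 (mod 67).
Result is 66 ≡ −1, so (30/67) = −1.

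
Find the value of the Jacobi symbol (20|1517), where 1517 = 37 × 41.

Pull out 2^2: since 1517 ≡ 5 (mod 8), (2/1517) = -1, so (2/1517)^2 = +1.
Reciprocity: 5 ≡ 1 and 1517 ≡ 1 (mod 4), so (5/1517) = +(1517/5).
Reduce top mod 5: now compute (2/5).
Pull out 2: since 5 ≡ 5 (mod 8), (2/5) = -1.
Reached (1/5) = 1. Collecting the sign flips along the way, the symbol is -1.

-1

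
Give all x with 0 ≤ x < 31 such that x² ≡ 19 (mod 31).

9, 22

Since 31 ≡ 3 (mod 4), a square root of 19 is 19^((31+1)/4) = 19^8 mod 31.
Repeated squaring: 19^2≡20, 19^4≡28, 19^8≡9 (mod 31).
19^8 = 19^(8) ≡ 9 (mod 31).
Check: 9² = 81 ≡ 19 (mod 31). The two roots are 9 and 22.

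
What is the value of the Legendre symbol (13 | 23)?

1

Reciprocity: 13 ≡ 1 and 23 ≡ 3 (mod 4), so (13/23) = +(23/13).
Reduce top mod 13: now compute (10/13).
Pull out 2: since 13 ≡ 5 (mod 8), (2/13) = -1.
Reciprocity: 5 ≡ 1 and 13 ≡ 1 (mod 4), so (5/13) = +(13/5).
Reduce top mod 5: now compute (3/5).
Reciprocity: 3 ≡ 3 and 5 ≡ 1 (mod 4), so (3/5) = +(5/3).
Reduce top mod 3: now compute (2/3).
Pull out 2: since 3 ≡ 3 (mod 8), (2/3) = -1.
Reached (1/3) = 1. Collecting the sign flips along the way, the symbol is +1.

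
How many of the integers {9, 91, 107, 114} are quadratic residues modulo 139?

(9/139) = +1 → QR.
(91/139) = +1 → QR.
(107/139) = +1 → QR.
(114/139) = -1 → non-residue.
Total quadratic residues among the 4: 3.

3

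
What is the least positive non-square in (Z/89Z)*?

(2/89) = +1, so 2 is a residue.
(3/89) = −1, so 3 is the smallest positive non-residue mod 89.

3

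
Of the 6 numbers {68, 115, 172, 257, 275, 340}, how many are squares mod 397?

4

(68/397) = -1 → non-residue.
(115/397) = -1 → non-residue.
(172/397) = +1 → QR.
(257/397) = +1 → QR.
(275/397) = +1 → QR.
(340/397) = +1 → QR.
Total quadratic residues among the 6: 4.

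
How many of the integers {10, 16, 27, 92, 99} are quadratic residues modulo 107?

(10/107) = +1 → QR.
(16/107) = +1 → QR.
(27/107) = +1 → QR.
(92/107) = +1 → QR.
(99/107) = +1 → QR.
Total quadratic residues among the 5: 5.

5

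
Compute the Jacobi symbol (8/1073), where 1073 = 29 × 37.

1

Pull out 2^3: since 1073 ≡ 1 (mod 8), (2/1073) = +1, so (2/1073)^3 = +1.
Reached (1/1073) = 1. Collecting the sign flips along the way, the symbol is +1.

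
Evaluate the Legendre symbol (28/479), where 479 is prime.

1

Pull out 2^2: since 479 ≡ 7 (mod 8), (2/479) = +1, so (2/479)^2 = +1.
Reciprocity: 7 ≡ 3 and 479 ≡ 3 (mod 4), so (7/479) = −(479/7).
Reduce top mod 7: now compute (3/7).
Reciprocity: 3 ≡ 3 and 7 ≡ 3 (mod 4), so (3/7) = −(7/3).
Reduce top mod 3: now compute (1/3).
Reached (1/3) = 1. Collecting the sign flips along the way, the symbol is +1.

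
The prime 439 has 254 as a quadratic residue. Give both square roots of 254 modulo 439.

80, 359

Since 439 ≡ 3 (mod 4), a square root of 254 is 254^((439+1)/4) = 254^110 mod 439.
Repeated squaring: 254^2≡422, 254^4≡289, 254^8≡111, 254^16≡29, 254^32≡402, 254^64≡52 (mod 439).
254^110 = 254^(64+32+8+4+2) ≡ 80 (mod 439).
Check: 80² = 6400 ≡ 254 (mod 439). The two roots are 80 and 359.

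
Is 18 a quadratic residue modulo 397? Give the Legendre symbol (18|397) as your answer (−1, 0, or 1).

-1

Pull out 2: since 397 ≡ 5 (mod 8), (2/397) = -1.
Reciprocity: 9 ≡ 1 and 397 ≡ 1 (mod 4), so (9/397) = +(397/9).
Reduce top mod 9: now compute (1/9).
Reached (1/9) = 1. Collecting the sign flips along the way, the symbol is -1.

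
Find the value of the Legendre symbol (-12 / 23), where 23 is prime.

First reduce: -12 ≡ 11 (mod 23).
Reciprocity: 11 ≡ 3 and 23 ≡ 3 (mod 4), so (11/23) = −(23/11).
Reduce top mod 11: now compute (1/11).
Reached (1/11) = 1. Collecting the sign flips along the way, the symbol is -1.

-1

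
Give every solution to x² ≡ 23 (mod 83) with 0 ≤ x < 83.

Since 83 ≡ 3 (mod 4), a square root of 23 is 23^((83+1)/4) = 23^21 mod 83.
Repeated squaring: 23^2≡31, 23^4≡48, 23^8≡63, 23^16≡68 (mod 83).
23^21 = 23^(16+4+1) ≡ 40 (mod 83).
Check: 40² = 1600 ≡ 23 (mod 83). The two roots are 40 and 43.

40, 43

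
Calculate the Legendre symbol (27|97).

Reciprocity: 27 ≡ 3 and 97 ≡ 1 (mod 4), so (27/97) = +(97/27).
Reduce top mod 27: now compute (16/27).
Pull out 2^4: since 27 ≡ 3 (mod 8), (2/27) = -1, so (2/27)^4 = +1.
Reached (1/27) = 1. Collecting the sign flips along the way, the symbol is +1.

1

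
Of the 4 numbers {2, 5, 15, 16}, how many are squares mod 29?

(2/29) = -1 → non-residue.
(5/29) = +1 → QR.
(15/29) = -1 → non-residue.
(16/29) = +1 → QR.
Total quadratic residues among the 4: 2.

2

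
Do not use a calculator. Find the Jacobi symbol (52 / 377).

0

Pull out 2^2: since 377 ≡ 1 (mod 8), (2/377) = +1, so (2/377)^2 = +1.
Reciprocity: 13 ≡ 1 and 377 ≡ 1 (mod 4), so (13/377) = +(377/13).
Reduce top mod 13: now compute (0/13).
Top reduces to 0: gcd > 1, so the symbol is 0.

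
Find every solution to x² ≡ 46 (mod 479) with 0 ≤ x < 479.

Since 479 ≡ 3 (mod 4), a square root of 46 is 46^((479+1)/4) = 46^120 mod 479.
Repeated squaring: 46^2≡200, 46^4≡243, 46^8≡132, 46^16≡180, 46^32≡307, 46^64≡365 (mod 479).
46^120 = 46^(64+32+16+8) ≡ 142 (mod 479).
Check: 142² = 20164 ≡ 46 (mod 479). The two roots are 142 and 337.

142, 337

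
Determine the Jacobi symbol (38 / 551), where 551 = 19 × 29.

0

Pull out 2: since 551 ≡ 7 (mod 8), (2/551) = +1.
Reciprocity: 19 ≡ 3 and 551 ≡ 3 (mod 4), so (19/551) = −(551/19).
Reduce top mod 19: now compute (0/19).
Top reduces to 0: gcd > 1, so the symbol is 0.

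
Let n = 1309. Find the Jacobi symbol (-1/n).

1

First reduce: -1 ≡ 1308 (mod 1309).
Pull out 2^2: since 1309 ≡ 5 (mod 8), (2/1309) = -1, so (2/1309)^2 = +1.
Reciprocity: 327 ≡ 3 and 1309 ≡ 1 (mod 4), so (327/1309) = +(1309/327).
Reduce top mod 327: now compute (1/327).
Reached (1/327) = 1. Collecting the sign flips along the way, the symbol is +1.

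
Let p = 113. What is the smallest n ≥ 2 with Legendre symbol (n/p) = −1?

3

(2/113) = +1, so 2 is a residue.
(3/113) = −1, so 3 is the smallest positive non-residue mod 113.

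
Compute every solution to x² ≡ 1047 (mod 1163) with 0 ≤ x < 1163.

554, 609

Since 1163 ≡ 3 (mod 4), a square root of 1047 is 1047^((1163+1)/4) = 1047^291 mod 1163.
Repeated squaring: 1047^2≡663, 1047^4≡1118, 1047^8≡862, 1047^16≡1050, 1047^32≡1139, 1047^64≡576, 1047^128≡321, 1047^256≡697 (mod 1163).
1047^291 = 1047^(256+32+2+1) ≡ 609 (mod 1163).
Check: 609² = 370881 ≡ 1047 (mod 1163). The two roots are 554 and 609.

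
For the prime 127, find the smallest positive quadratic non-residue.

3

(2/127) = +1, so 2 is a residue.
(3/127) = −1, so 3 is the smallest positive non-residue mod 127.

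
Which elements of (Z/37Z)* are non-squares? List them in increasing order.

Square k = 1,…,18 (k and 37−k give the same square):
1²=1, 2²=4, 3²=9, 4²=16, 5²=25, 6²=36, 7²≡12, 8²≡27, 9²≡7, 10²≡26, 11²≡10, 12²≡33, 13²≡21, 14²≡11, 15²≡3, 16²≡34, 17²≡30, 18²≡28 (mod 37).
The residues are {1, 3, 4, 7, 9, 10, 11, 12, 16, 21, 25, 26, 27, 28, 30, 33, 34, 36}; the non-residues are the remaining 18 nonzero classes.

2,5,6,8,13,14,15,17,18,19,20,22,23,24,29,31,32,35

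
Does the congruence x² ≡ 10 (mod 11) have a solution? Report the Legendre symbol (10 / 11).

Euler's criterion: (10/11) ≡ 10^5 (mod 11).
10^2 ≡ 1 (mod 11)
10^4 ≡ 1 (mod 11)
10^5 = 10^(4+1) ≡ 10 (mod 11).
Result is 10 ≡ −1, so (10/11) = −1.

-1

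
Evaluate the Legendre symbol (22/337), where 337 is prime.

-1

Pull out 2: since 337 ≡ 1 (mod 8), (2/337) = +1.
Reciprocity: 11 ≡ 3 and 337 ≡ 1 (mod 4), so (11/337) = +(337/11).
Reduce top mod 11: now compute (7/11).
Reciprocity: 7 ≡ 3 and 11 ≡ 3 (mod 4), so (7/11) = −(11/7).
Reduce top mod 7: now compute (4/7).
Pull out 2^2: since 7 ≡ 7 (mod 8), (2/7) = +1, so (2/7)^2 = +1.
Reached (1/7) = 1. Collecting the sign flips along the way, the symbol is -1.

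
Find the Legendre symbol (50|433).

1

Pull out 2: since 433 ≡ 1 (mod 8), (2/433) = +1.
Reciprocity: 25 ≡ 1 and 433 ≡ 1 (mod 4), so (25/433) = +(433/25).
Reduce top mod 25: now compute (8/25).
Pull out 2^3: since 25 ≡ 1 (mod 8), (2/25) = +1, so (2/25)^3 = +1.
Reached (1/25) = 1. Collecting the sign flips along the way, the symbol is +1.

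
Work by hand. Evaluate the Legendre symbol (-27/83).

First reduce: -27 ≡ 56 (mod 83).
Pull out 2^3: since 83 ≡ 3 (mod 8), (2/83) = -1, so (2/83)^3 = -1.
Reciprocity: 7 ≡ 3 and 83 ≡ 3 (mod 4), so (7/83) = −(83/7).
Reduce top mod 7: now compute (6/7).
Pull out 2: since 7 ≡ 7 (mod 8), (2/7) = +1.
Reciprocity: 3 ≡ 3 and 7 ≡ 3 (mod 4), so (3/7) = −(7/3).
Reduce top mod 3: now compute (1/3).
Reached (1/3) = 1. Collecting the sign flips along the way, the symbol is -1.

-1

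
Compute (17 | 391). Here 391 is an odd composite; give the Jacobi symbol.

0

Reciprocity: 17 ≡ 1 and 391 ≡ 3 (mod 4), so (17/391) = +(391/17).
Reduce top mod 17: now compute (0/17).
Top reduces to 0: gcd > 1, so the symbol is 0.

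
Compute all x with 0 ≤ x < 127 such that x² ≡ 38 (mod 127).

61, 66

Since 127 ≡ 3 (mod 4), a square root of 38 is 38^((127+1)/4) = 38^32 mod 127.
Repeated squaring: 38^2≡47, 38^4≡50, 38^8≡87, 38^16≡76, 38^32≡61 (mod 127).
38^32 = 38^(32) ≡ 61 (mod 127).
Check: 61² = 3721 ≡ 38 (mod 127). The two roots are 61 and 66.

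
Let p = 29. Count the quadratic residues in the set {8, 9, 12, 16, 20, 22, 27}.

4

(8/29) = -1 → non-residue.
(9/29) = +1 → QR.
(12/29) = -1 → non-residue.
(16/29) = +1 → QR.
(20/29) = +1 → QR.
(22/29) = +1 → QR.
(27/29) = -1 → non-residue.
Total quadratic residues among the 7: 4.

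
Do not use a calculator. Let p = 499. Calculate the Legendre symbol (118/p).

1

Pull out 2: since 499 ≡ 3 (mod 8), (2/499) = -1.
Reciprocity: 59 ≡ 3 and 499 ≡ 3 (mod 4), so (59/499) = −(499/59).
Reduce top mod 59: now compute (27/59).
Reciprocity: 27 ≡ 3 and 59 ≡ 3 (mod 4), so (27/59) = −(59/27).
Reduce top mod 27: now compute (5/27).
Reciprocity: 5 ≡ 1 and 27 ≡ 3 (mod 4), so (5/27) = +(27/5).
Reduce top mod 5: now compute (2/5).
Pull out 2: since 5 ≡ 5 (mod 8), (2/5) = -1.
Reached (1/5) = 1. Collecting the sign flips along the way, the symbol is +1.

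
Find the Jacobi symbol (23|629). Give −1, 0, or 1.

1

Reciprocity: 23 ≡ 3 and 629 ≡ 1 (mod 4), so (23/629) = +(629/23).
Reduce top mod 23: now compute (8/23).
Pull out 2^3: since 23 ≡ 7 (mod 8), (2/23) = +1, so (2/23)^3 = +1.
Reached (1/23) = 1. Collecting the sign flips along the way, the symbol is +1.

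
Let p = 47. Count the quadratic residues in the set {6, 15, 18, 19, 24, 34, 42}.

5

(6/47) = +1 → QR.
(15/47) = -1 → non-residue.
(18/47) = +1 → QR.
(19/47) = -1 → non-residue.
(24/47) = +1 → QR.
(34/47) = +1 → QR.
(42/47) = +1 → QR.
Total quadratic residues among the 7: 5.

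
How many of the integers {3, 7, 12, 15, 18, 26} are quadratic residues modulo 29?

(3/29) = -1 → non-residue.
(7/29) = +1 → QR.
(12/29) = -1 → non-residue.
(15/29) = -1 → non-residue.
(18/29) = -1 → non-residue.
(26/29) = -1 → non-residue.
Total quadratic residues among the 6: 1.

1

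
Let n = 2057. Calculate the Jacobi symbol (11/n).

Reciprocity: 11 ≡ 3 and 2057 ≡ 1 (mod 4), so (11/2057) = +(2057/11).
Reduce top mod 11: now compute (0/11).
Top reduces to 0: gcd > 1, so the symbol is 0.

0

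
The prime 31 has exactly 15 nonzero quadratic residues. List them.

1, 2, 4, 5, 7, 8, 9, 10, 14, 16, 18, 19, 20, 25, 28

Square k = 1,…,15 (k and 31−k give the same square):
1²=1, 2²=4, 3²=9, 4²=16, 5²=25, 6²≡5, 7²≡18, 8²≡2, 9²≡19, 10²≡7, 11²≡28, 12²≡20, 13²≡14, 14²≡10, 15²≡8 (mod 31).
So the quadratic residues mod 31 are {1, 2, 4, 5, 7, 8, 9, 10, 14, 16, 18, 19, 20, 25, 28}.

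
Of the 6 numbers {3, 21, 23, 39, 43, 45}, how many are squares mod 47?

(3/47) = +1 → QR.
(21/47) = +1 → QR.
(23/47) = -1 → non-residue.
(39/47) = -1 → non-residue.
(43/47) = -1 → non-residue.
(45/47) = -1 → non-residue.
Total quadratic residues among the 6: 2.

2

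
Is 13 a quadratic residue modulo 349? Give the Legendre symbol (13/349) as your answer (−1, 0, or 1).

-1

Reciprocity: 13 ≡ 1 and 349 ≡ 1 (mod 4), so (13/349) = +(349/13).
Reduce top mod 13: now compute (11/13).
Reciprocity: 11 ≡ 3 and 13 ≡ 1 (mod 4), so (11/13) = +(13/11).
Reduce top mod 11: now compute (2/11).
Pull out 2: since 11 ≡ 3 (mod 8), (2/11) = -1.
Reached (1/11) = 1. Collecting the sign flips along the way, the symbol is -1.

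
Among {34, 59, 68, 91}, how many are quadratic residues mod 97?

1

(34/97) = -1 → non-residue.
(59/97) = -1 → non-residue.
(68/97) = -1 → non-residue.
(91/97) = +1 → QR.
Total quadratic residues among the 4: 1.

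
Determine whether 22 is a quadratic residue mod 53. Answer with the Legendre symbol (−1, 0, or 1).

Pull out 2: since 53 ≡ 5 (mod 8), (2/53) = -1.
Reciprocity: 11 ≡ 3 and 53 ≡ 1 (mod 4), so (11/53) = +(53/11).
Reduce top mod 11: now compute (9/11).
Reciprocity: 9 ≡ 1 and 11 ≡ 3 (mod 4), so (9/11) = +(11/9).
Reduce top mod 9: now compute (2/9).
Pull out 2: since 9 ≡ 1 (mod 8), (2/9) = +1.
Reached (1/9) = 1. Collecting the sign flips along the way, the symbol is -1.

-1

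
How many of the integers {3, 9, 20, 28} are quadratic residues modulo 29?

3

(3/29) = -1 → non-residue.
(9/29) = +1 → QR.
(20/29) = +1 → QR.
(28/29) = +1 → QR.
Total quadratic residues among the 4: 3.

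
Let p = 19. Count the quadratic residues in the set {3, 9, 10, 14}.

1

(3/19) = -1 → non-residue.
(9/19) = +1 → QR.
(10/19) = -1 → non-residue.
(14/19) = -1 → non-residue.
Total quadratic residues among the 4: 1.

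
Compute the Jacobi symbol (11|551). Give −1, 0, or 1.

Reciprocity: 11 ≡ 3 and 551 ≡ 3 (mod 4), so (11/551) = −(551/11).
Reduce top mod 11: now compute (1/11).
Reached (1/11) = 1. Collecting the sign flips along the way, the symbol is -1.

-1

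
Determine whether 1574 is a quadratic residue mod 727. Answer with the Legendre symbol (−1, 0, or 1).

1

Euler's criterion: (1574/727) ≡ 120^363 (mod 727).
120^2 ≡ 587 (mod 727)
120^4 ≡ 698 (mod 727)
120^8 ≡ 114 (mod 727)
120^16 ≡ 637 (mod 727)
120^32 ≡ 103 (mod 727)
120^64 ≡ 431 (mod 727)
120^128 ≡ 376 (mod 727)
120^256 ≡ 338 (mod 727)
120^363 = 120^(256+64+32+8+2+1) ≡ 1 (mod 727).
Result is 1, so (1574/727) = 1.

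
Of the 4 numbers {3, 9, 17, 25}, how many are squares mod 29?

2

(3/29) = -1 → non-residue.
(9/29) = +1 → QR.
(17/29) = -1 → non-residue.
(25/29) = +1 → QR.
Total quadratic residues among the 4: 2.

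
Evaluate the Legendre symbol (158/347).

1

Euler's criterion: (158/347) ≡ 158^173 (mod 347).
158^2 ≡ 327 (mod 347)
158^4 ≡ 53 (mod 347)
158^8 ≡ 33 (mod 347)
158^16 ≡ 48 (mod 347)
158^32 ≡ 222 (mod 347)
158^64 ≡ 10 (mod 347)
158^128 ≡ 100 (mod 347)
158^173 = 158^(128+32+8+4+1) ≡ 1 (mod 347).
Result is 1, so (158/347) = 1.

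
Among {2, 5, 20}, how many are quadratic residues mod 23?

(2/23) = +1 → QR.
(5/23) = -1 → non-residue.
(20/23) = -1 → non-residue.
Total quadratic residues among the 3: 1.

1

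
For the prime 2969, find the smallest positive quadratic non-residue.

3

(2/2969) = +1, so 2 is a residue.
(3/2969) = −1, so 3 is the smallest positive non-residue mod 2969.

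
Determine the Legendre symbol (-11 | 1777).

-1

First reduce: -11 ≡ 1766 (mod 1777).
Pull out 2: since 1777 ≡ 1 (mod 8), (2/1777) = +1.
Reciprocity: 883 ≡ 3 and 1777 ≡ 1 (mod 4), so (883/1777) = +(1777/883).
Reduce top mod 883: now compute (11/883).
Reciprocity: 11 ≡ 3 and 883 ≡ 3 (mod 4), so (11/883) = −(883/11).
Reduce top mod 11: now compute (3/11).
Reciprocity: 3 ≡ 3 and 11 ≡ 3 (mod 4), so (3/11) = −(11/3).
Reduce top mod 3: now compute (2/3).
Pull out 2: since 3 ≡ 3 (mod 8), (2/3) = -1.
Reached (1/3) = 1. Collecting the sign flips along the way, the symbol is -1.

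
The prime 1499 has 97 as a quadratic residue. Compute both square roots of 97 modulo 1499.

426, 1073

Since 1499 ≡ 3 (mod 4), a square root of 97 is 97^((1499+1)/4) = 97^375 mod 1499.
Repeated squaring: 97^2≡415, 97^4≡1339, 97^8≡117, 97^16≡198, 97^32≡230, 97^64≡435, 97^128≡351, 97^256≡283 (mod 1499).
97^375 = 97^(256+64+32+16+4+2+1) ≡ 426 (mod 1499).
Check: 426² = 181476 ≡ 97 (mod 1499). The two roots are 426 and 1073.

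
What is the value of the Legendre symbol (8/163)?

-1

Pull out 2^3: since 163 ≡ 3 (mod 8), (2/163) = -1, so (2/163)^3 = -1.
Reached (1/163) = 1. Collecting the sign flips along the way, the symbol is -1.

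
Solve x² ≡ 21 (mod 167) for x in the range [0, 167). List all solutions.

Since 167 ≡ 3 (mod 4), a square root of 21 is 21^((167+1)/4) = 21^42 mod 167.
Repeated squaring: 21^2≡107, 21^4≡93, 21^8≡132, 21^16≡56, 21^32≡130 (mod 167).
21^42 = 21^(32+8+2) ≡ 122 (mod 167).
Check: 122² = 14884 ≡ 21 (mod 167). The two roots are 45 and 122.

45, 122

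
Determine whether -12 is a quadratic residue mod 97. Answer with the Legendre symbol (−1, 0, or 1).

First reduce: -12 ≡ 85 (mod 97).
Reciprocity: 85 ≡ 1 and 97 ≡ 1 (mod 4), so (85/97) = +(97/85).
Reduce top mod 85: now compute (12/85).
Pull out 2^2: since 85 ≡ 5 (mod 8), (2/85) = -1, so (2/85)^2 = +1.
Reciprocity: 3 ≡ 3 and 85 ≡ 1 (mod 4), so (3/85) = +(85/3).
Reduce top mod 3: now compute (1/3).
Reached (1/3) = 1. Collecting the sign flips along the way, the symbol is +1.

1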